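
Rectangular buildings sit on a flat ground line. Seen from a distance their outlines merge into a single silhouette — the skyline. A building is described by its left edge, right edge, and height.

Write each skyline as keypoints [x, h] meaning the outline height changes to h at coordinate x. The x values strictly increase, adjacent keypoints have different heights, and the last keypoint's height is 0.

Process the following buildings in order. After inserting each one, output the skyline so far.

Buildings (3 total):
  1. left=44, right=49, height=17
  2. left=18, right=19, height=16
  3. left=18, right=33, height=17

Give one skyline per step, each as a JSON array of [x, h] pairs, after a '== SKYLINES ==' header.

== SKYLINES ==
[[44,17],[49,0]]
[[18,16],[19,0],[44,17],[49,0]]
[[18,17],[33,0],[44,17],[49,0]]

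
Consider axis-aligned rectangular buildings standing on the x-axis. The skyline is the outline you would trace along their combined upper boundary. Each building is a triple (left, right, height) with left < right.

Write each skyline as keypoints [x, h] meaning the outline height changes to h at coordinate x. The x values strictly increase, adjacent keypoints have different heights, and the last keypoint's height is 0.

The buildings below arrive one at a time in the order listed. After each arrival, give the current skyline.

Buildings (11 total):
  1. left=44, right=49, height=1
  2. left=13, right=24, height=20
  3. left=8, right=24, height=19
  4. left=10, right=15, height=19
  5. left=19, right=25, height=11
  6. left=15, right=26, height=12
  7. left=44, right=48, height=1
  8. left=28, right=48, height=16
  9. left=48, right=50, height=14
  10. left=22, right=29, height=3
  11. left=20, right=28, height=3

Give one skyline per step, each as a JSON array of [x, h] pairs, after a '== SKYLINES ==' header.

== SKYLINES ==
[[44,1],[49,0]]
[[13,20],[24,0],[44,1],[49,0]]
[[8,19],[13,20],[24,0],[44,1],[49,0]]
[[8,19],[13,20],[24,0],[44,1],[49,0]]
[[8,19],[13,20],[24,11],[25,0],[44,1],[49,0]]
[[8,19],[13,20],[24,12],[26,0],[44,1],[49,0]]
[[8,19],[13,20],[24,12],[26,0],[44,1],[49,0]]
[[8,19],[13,20],[24,12],[26,0],[28,16],[48,1],[49,0]]
[[8,19],[13,20],[24,12],[26,0],[28,16],[48,14],[50,0]]
[[8,19],[13,20],[24,12],[26,3],[28,16],[48,14],[50,0]]
[[8,19],[13,20],[24,12],[26,3],[28,16],[48,14],[50,0]]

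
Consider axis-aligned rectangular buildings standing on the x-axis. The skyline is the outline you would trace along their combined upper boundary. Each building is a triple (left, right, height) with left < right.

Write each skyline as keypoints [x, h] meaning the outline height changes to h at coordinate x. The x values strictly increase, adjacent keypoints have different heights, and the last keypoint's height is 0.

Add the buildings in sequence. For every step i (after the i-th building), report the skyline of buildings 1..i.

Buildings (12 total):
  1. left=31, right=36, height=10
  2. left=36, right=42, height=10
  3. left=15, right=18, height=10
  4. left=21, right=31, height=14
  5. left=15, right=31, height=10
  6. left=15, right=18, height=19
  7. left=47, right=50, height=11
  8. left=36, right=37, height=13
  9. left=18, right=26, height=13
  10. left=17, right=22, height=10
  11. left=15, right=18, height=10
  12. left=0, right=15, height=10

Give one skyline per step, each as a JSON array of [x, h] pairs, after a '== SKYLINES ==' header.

== SKYLINES ==
[[31,10],[36,0]]
[[31,10],[42,0]]
[[15,10],[18,0],[31,10],[42,0]]
[[15,10],[18,0],[21,14],[31,10],[42,0]]
[[15,10],[21,14],[31,10],[42,0]]
[[15,19],[18,10],[21,14],[31,10],[42,0]]
[[15,19],[18,10],[21,14],[31,10],[42,0],[47,11],[50,0]]
[[15,19],[18,10],[21,14],[31,10],[36,13],[37,10],[42,0],[47,11],[50,0]]
[[15,19],[18,13],[21,14],[31,10],[36,13],[37,10],[42,0],[47,11],[50,0]]
[[15,19],[18,13],[21,14],[31,10],[36,13],[37,10],[42,0],[47,11],[50,0]]
[[15,19],[18,13],[21,14],[31,10],[36,13],[37,10],[42,0],[47,11],[50,0]]
[[0,10],[15,19],[18,13],[21,14],[31,10],[36,13],[37,10],[42,0],[47,11],[50,0]]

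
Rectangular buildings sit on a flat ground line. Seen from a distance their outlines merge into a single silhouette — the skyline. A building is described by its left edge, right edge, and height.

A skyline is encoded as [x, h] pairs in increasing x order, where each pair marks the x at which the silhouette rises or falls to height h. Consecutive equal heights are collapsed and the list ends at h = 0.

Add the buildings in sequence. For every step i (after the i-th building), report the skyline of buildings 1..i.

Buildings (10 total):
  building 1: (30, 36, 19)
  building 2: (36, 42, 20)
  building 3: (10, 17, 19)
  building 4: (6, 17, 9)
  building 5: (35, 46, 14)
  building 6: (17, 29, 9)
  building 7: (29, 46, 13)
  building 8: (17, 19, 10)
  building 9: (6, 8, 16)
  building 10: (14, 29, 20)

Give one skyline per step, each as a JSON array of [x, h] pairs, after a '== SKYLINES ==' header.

== SKYLINES ==
[[30,19],[36,0]]
[[30,19],[36,20],[42,0]]
[[10,19],[17,0],[30,19],[36,20],[42,0]]
[[6,9],[10,19],[17,0],[30,19],[36,20],[42,0]]
[[6,9],[10,19],[17,0],[30,19],[36,20],[42,14],[46,0]]
[[6,9],[10,19],[17,9],[29,0],[30,19],[36,20],[42,14],[46,0]]
[[6,9],[10,19],[17,9],[29,13],[30,19],[36,20],[42,14],[46,0]]
[[6,9],[10,19],[17,10],[19,9],[29,13],[30,19],[36,20],[42,14],[46,0]]
[[6,16],[8,9],[10,19],[17,10],[19,9],[29,13],[30,19],[36,20],[42,14],[46,0]]
[[6,16],[8,9],[10,19],[14,20],[29,13],[30,19],[36,20],[42,14],[46,0]]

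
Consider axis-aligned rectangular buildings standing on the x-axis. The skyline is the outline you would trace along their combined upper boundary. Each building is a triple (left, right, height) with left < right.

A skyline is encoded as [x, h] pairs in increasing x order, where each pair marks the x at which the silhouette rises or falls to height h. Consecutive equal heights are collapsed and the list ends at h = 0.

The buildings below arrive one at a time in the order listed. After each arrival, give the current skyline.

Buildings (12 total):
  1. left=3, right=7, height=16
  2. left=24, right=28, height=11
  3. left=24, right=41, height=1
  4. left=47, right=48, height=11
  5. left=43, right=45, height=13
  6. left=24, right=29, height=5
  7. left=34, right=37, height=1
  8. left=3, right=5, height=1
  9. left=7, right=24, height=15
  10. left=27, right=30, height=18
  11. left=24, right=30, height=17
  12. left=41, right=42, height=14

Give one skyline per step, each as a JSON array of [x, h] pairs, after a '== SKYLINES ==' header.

== SKYLINES ==
[[3,16],[7,0]]
[[3,16],[7,0],[24,11],[28,0]]
[[3,16],[7,0],[24,11],[28,1],[41,0]]
[[3,16],[7,0],[24,11],[28,1],[41,0],[47,11],[48,0]]
[[3,16],[7,0],[24,11],[28,1],[41,0],[43,13],[45,0],[47,11],[48,0]]
[[3,16],[7,0],[24,11],[28,5],[29,1],[41,0],[43,13],[45,0],[47,11],[48,0]]
[[3,16],[7,0],[24,11],[28,5],[29,1],[41,0],[43,13],[45,0],[47,11],[48,0]]
[[3,16],[7,0],[24,11],[28,5],[29,1],[41,0],[43,13],[45,0],[47,11],[48,0]]
[[3,16],[7,15],[24,11],[28,5],[29,1],[41,0],[43,13],[45,0],[47,11],[48,0]]
[[3,16],[7,15],[24,11],[27,18],[30,1],[41,0],[43,13],[45,0],[47,11],[48,0]]
[[3,16],[7,15],[24,17],[27,18],[30,1],[41,0],[43,13],[45,0],[47,11],[48,0]]
[[3,16],[7,15],[24,17],[27,18],[30,1],[41,14],[42,0],[43,13],[45,0],[47,11],[48,0]]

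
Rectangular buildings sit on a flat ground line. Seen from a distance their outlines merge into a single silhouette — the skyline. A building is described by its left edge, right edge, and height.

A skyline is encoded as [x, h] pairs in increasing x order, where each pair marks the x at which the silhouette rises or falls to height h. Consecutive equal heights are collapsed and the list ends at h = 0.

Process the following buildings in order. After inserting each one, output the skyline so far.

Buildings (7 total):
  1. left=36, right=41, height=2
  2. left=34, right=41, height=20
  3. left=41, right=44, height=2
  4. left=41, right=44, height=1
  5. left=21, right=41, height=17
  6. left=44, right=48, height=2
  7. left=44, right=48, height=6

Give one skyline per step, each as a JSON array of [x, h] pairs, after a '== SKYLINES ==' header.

== SKYLINES ==
[[36,2],[41,0]]
[[34,20],[41,0]]
[[34,20],[41,2],[44,0]]
[[34,20],[41,2],[44,0]]
[[21,17],[34,20],[41,2],[44,0]]
[[21,17],[34,20],[41,2],[48,0]]
[[21,17],[34,20],[41,2],[44,6],[48,0]]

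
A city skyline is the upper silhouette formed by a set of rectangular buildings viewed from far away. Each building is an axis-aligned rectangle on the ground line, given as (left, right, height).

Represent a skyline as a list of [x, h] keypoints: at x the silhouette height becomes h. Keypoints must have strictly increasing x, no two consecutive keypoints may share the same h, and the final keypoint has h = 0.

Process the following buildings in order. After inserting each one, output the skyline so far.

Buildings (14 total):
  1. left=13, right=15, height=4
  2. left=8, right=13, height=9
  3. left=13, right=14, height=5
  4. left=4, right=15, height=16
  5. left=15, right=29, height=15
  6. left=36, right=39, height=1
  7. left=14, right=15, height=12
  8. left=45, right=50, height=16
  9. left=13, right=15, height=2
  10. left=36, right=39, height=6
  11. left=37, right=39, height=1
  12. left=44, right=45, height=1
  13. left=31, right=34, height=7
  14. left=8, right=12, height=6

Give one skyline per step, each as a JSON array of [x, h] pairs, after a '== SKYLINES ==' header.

== SKYLINES ==
[[13,4],[15,0]]
[[8,9],[13,4],[15,0]]
[[8,9],[13,5],[14,4],[15,0]]
[[4,16],[15,0]]
[[4,16],[15,15],[29,0]]
[[4,16],[15,15],[29,0],[36,1],[39,0]]
[[4,16],[15,15],[29,0],[36,1],[39,0]]
[[4,16],[15,15],[29,0],[36,1],[39,0],[45,16],[50,0]]
[[4,16],[15,15],[29,0],[36,1],[39,0],[45,16],[50,0]]
[[4,16],[15,15],[29,0],[36,6],[39,0],[45,16],[50,0]]
[[4,16],[15,15],[29,0],[36,6],[39,0],[45,16],[50,0]]
[[4,16],[15,15],[29,0],[36,6],[39,0],[44,1],[45,16],[50,0]]
[[4,16],[15,15],[29,0],[31,7],[34,0],[36,6],[39,0],[44,1],[45,16],[50,0]]
[[4,16],[15,15],[29,0],[31,7],[34,0],[36,6],[39,0],[44,1],[45,16],[50,0]]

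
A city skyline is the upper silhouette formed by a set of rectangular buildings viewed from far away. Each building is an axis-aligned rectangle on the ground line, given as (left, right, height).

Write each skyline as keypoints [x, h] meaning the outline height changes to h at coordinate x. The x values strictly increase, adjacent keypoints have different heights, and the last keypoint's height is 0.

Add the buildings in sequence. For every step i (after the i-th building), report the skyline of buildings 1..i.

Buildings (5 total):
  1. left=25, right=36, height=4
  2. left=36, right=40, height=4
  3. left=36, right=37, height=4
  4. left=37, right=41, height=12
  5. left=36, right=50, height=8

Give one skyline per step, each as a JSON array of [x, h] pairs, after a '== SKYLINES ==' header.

== SKYLINES ==
[[25,4],[36,0]]
[[25,4],[40,0]]
[[25,4],[40,0]]
[[25,4],[37,12],[41,0]]
[[25,4],[36,8],[37,12],[41,8],[50,0]]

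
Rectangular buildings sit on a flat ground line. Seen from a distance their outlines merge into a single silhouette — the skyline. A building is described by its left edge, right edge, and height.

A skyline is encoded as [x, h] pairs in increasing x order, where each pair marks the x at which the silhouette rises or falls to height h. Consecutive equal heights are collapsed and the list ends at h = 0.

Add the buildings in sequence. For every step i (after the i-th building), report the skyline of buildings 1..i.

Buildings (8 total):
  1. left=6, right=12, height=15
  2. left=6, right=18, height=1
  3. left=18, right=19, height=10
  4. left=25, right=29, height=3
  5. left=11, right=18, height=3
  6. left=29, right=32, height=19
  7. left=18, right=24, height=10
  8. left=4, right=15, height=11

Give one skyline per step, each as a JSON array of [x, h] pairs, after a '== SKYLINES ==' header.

== SKYLINES ==
[[6,15],[12,0]]
[[6,15],[12,1],[18,0]]
[[6,15],[12,1],[18,10],[19,0]]
[[6,15],[12,1],[18,10],[19,0],[25,3],[29,0]]
[[6,15],[12,3],[18,10],[19,0],[25,3],[29,0]]
[[6,15],[12,3],[18,10],[19,0],[25,3],[29,19],[32,0]]
[[6,15],[12,3],[18,10],[24,0],[25,3],[29,19],[32,0]]
[[4,11],[6,15],[12,11],[15,3],[18,10],[24,0],[25,3],[29,19],[32,0]]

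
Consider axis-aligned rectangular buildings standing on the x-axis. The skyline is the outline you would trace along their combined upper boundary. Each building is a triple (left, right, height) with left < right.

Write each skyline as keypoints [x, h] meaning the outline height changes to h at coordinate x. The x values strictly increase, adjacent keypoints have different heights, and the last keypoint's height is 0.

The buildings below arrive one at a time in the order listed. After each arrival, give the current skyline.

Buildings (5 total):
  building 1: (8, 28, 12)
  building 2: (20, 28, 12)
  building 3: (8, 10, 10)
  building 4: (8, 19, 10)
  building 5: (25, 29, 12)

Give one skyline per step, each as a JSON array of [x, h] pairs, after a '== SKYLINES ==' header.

== SKYLINES ==
[[8,12],[28,0]]
[[8,12],[28,0]]
[[8,12],[28,0]]
[[8,12],[28,0]]
[[8,12],[29,0]]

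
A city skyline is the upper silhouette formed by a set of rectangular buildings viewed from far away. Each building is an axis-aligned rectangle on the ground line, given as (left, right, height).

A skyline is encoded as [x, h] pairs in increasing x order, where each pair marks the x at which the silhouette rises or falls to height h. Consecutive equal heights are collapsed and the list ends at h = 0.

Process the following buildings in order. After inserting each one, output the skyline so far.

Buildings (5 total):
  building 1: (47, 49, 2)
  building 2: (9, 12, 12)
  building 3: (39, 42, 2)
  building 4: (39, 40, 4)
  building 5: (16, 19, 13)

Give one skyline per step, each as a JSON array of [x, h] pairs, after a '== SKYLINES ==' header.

== SKYLINES ==
[[47,2],[49,0]]
[[9,12],[12,0],[47,2],[49,0]]
[[9,12],[12,0],[39,2],[42,0],[47,2],[49,0]]
[[9,12],[12,0],[39,4],[40,2],[42,0],[47,2],[49,0]]
[[9,12],[12,0],[16,13],[19,0],[39,4],[40,2],[42,0],[47,2],[49,0]]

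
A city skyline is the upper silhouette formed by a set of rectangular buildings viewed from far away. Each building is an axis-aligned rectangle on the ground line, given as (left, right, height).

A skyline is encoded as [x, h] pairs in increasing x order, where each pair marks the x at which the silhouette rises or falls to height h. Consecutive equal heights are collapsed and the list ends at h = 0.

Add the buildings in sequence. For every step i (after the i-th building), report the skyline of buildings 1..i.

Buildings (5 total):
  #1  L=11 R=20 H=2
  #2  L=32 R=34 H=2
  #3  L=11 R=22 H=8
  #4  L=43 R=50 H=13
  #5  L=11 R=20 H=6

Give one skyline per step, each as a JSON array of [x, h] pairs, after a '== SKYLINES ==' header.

== SKYLINES ==
[[11,2],[20,0]]
[[11,2],[20,0],[32,2],[34,0]]
[[11,8],[22,0],[32,2],[34,0]]
[[11,8],[22,0],[32,2],[34,0],[43,13],[50,0]]
[[11,8],[22,0],[32,2],[34,0],[43,13],[50,0]]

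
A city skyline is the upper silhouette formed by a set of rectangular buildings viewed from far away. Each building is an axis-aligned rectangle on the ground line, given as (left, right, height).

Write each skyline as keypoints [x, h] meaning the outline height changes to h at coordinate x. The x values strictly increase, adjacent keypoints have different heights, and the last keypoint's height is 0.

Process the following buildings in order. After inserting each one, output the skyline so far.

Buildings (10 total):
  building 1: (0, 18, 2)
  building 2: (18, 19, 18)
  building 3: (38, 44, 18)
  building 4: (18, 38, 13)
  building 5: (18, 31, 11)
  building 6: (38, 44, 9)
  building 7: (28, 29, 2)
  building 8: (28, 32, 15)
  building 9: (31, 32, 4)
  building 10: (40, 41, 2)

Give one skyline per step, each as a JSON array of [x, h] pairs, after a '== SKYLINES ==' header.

== SKYLINES ==
[[0,2],[18,0]]
[[0,2],[18,18],[19,0]]
[[0,2],[18,18],[19,0],[38,18],[44,0]]
[[0,2],[18,18],[19,13],[38,18],[44,0]]
[[0,2],[18,18],[19,13],[38,18],[44,0]]
[[0,2],[18,18],[19,13],[38,18],[44,0]]
[[0,2],[18,18],[19,13],[38,18],[44,0]]
[[0,2],[18,18],[19,13],[28,15],[32,13],[38,18],[44,0]]
[[0,2],[18,18],[19,13],[28,15],[32,13],[38,18],[44,0]]
[[0,2],[18,18],[19,13],[28,15],[32,13],[38,18],[44,0]]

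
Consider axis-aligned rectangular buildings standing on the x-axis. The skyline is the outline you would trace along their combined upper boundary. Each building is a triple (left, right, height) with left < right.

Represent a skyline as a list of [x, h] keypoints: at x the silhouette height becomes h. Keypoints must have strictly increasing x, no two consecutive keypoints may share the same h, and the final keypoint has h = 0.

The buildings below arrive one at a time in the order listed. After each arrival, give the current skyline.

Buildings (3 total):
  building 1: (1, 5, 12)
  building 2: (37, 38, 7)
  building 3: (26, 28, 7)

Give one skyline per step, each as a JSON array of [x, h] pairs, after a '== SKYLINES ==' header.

== SKYLINES ==
[[1,12],[5,0]]
[[1,12],[5,0],[37,7],[38,0]]
[[1,12],[5,0],[26,7],[28,0],[37,7],[38,0]]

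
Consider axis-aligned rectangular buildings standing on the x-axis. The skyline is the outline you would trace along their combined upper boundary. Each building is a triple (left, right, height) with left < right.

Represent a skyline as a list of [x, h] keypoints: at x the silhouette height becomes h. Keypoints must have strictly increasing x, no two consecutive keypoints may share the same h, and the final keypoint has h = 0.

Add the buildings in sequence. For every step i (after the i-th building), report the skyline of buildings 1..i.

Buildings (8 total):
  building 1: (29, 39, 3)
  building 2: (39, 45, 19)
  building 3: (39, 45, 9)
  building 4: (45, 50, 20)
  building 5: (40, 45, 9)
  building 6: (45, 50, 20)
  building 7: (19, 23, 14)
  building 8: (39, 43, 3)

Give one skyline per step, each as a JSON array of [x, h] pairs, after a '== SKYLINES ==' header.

== SKYLINES ==
[[29,3],[39,0]]
[[29,3],[39,19],[45,0]]
[[29,3],[39,19],[45,0]]
[[29,3],[39,19],[45,20],[50,0]]
[[29,3],[39,19],[45,20],[50,0]]
[[29,3],[39,19],[45,20],[50,0]]
[[19,14],[23,0],[29,3],[39,19],[45,20],[50,0]]
[[19,14],[23,0],[29,3],[39,19],[45,20],[50,0]]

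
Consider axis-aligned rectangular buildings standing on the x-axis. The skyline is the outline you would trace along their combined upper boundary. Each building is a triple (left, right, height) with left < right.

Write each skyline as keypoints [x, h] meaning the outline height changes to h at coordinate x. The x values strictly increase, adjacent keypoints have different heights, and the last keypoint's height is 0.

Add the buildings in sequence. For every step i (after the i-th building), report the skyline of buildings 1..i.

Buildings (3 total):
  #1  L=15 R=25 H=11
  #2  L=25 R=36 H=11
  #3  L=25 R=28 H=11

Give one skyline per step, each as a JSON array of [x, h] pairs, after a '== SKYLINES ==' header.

== SKYLINES ==
[[15,11],[25,0]]
[[15,11],[36,0]]
[[15,11],[36,0]]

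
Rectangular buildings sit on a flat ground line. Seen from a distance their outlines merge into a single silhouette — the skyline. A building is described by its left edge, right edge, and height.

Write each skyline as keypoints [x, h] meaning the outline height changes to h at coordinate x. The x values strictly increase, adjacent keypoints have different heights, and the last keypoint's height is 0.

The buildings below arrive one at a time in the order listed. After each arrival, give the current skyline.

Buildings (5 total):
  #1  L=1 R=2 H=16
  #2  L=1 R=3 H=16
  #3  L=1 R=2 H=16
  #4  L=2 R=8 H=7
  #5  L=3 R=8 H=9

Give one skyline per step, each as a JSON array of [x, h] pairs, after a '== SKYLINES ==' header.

== SKYLINES ==
[[1,16],[2,0]]
[[1,16],[3,0]]
[[1,16],[3,0]]
[[1,16],[3,7],[8,0]]
[[1,16],[3,9],[8,0]]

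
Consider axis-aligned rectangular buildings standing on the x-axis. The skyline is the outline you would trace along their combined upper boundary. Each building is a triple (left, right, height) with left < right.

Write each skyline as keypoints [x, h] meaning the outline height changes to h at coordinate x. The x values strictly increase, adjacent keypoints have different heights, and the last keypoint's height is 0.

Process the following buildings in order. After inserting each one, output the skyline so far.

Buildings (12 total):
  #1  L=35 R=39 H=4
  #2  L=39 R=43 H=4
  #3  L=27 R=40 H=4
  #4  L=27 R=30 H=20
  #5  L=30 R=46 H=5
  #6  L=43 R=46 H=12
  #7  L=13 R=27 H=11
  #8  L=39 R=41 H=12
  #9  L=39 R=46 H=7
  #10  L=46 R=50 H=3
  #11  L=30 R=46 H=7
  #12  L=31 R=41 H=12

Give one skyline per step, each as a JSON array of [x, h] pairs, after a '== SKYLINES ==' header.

== SKYLINES ==
[[35,4],[39,0]]
[[35,4],[43,0]]
[[27,4],[43,0]]
[[27,20],[30,4],[43,0]]
[[27,20],[30,5],[46,0]]
[[27,20],[30,5],[43,12],[46,0]]
[[13,11],[27,20],[30,5],[43,12],[46,0]]
[[13,11],[27,20],[30,5],[39,12],[41,5],[43,12],[46,0]]
[[13,11],[27,20],[30,5],[39,12],[41,7],[43,12],[46,0]]
[[13,11],[27,20],[30,5],[39,12],[41,7],[43,12],[46,3],[50,0]]
[[13,11],[27,20],[30,7],[39,12],[41,7],[43,12],[46,3],[50,0]]
[[13,11],[27,20],[30,7],[31,12],[41,7],[43,12],[46,3],[50,0]]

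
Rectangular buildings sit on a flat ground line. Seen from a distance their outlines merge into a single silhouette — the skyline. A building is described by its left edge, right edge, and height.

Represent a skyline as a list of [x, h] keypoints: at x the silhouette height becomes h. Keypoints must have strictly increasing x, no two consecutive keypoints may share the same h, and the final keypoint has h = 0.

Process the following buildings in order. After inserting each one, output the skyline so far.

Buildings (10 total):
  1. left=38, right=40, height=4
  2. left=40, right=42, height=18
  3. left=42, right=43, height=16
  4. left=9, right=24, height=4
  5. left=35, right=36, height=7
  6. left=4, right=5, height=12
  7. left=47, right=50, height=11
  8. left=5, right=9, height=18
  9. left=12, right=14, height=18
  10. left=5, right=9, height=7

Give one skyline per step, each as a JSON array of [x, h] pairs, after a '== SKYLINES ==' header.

== SKYLINES ==
[[38,4],[40,0]]
[[38,4],[40,18],[42,0]]
[[38,4],[40,18],[42,16],[43,0]]
[[9,4],[24,0],[38,4],[40,18],[42,16],[43,0]]
[[9,4],[24,0],[35,7],[36,0],[38,4],[40,18],[42,16],[43,0]]
[[4,12],[5,0],[9,4],[24,0],[35,7],[36,0],[38,4],[40,18],[42,16],[43,0]]
[[4,12],[5,0],[9,4],[24,0],[35,7],[36,0],[38,4],[40,18],[42,16],[43,0],[47,11],[50,0]]
[[4,12],[5,18],[9,4],[24,0],[35,7],[36,0],[38,4],[40,18],[42,16],[43,0],[47,11],[50,0]]
[[4,12],[5,18],[9,4],[12,18],[14,4],[24,0],[35,7],[36,0],[38,4],[40,18],[42,16],[43,0],[47,11],[50,0]]
[[4,12],[5,18],[9,4],[12,18],[14,4],[24,0],[35,7],[36,0],[38,4],[40,18],[42,16],[43,0],[47,11],[50,0]]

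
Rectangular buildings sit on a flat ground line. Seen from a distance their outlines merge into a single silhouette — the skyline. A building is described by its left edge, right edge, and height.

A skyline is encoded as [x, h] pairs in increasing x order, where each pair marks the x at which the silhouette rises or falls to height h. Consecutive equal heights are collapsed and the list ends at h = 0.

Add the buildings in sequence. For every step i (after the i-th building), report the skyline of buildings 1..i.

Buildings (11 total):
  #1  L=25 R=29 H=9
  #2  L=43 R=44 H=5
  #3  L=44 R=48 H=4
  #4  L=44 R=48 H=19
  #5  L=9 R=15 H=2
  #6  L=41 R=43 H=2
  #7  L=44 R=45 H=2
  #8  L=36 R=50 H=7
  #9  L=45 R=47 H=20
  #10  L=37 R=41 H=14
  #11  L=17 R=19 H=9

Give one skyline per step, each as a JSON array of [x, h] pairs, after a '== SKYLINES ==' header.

== SKYLINES ==
[[25,9],[29,0]]
[[25,9],[29,0],[43,5],[44,0]]
[[25,9],[29,0],[43,5],[44,4],[48,0]]
[[25,9],[29,0],[43,5],[44,19],[48,0]]
[[9,2],[15,0],[25,9],[29,0],[43,5],[44,19],[48,0]]
[[9,2],[15,0],[25,9],[29,0],[41,2],[43,5],[44,19],[48,0]]
[[9,2],[15,0],[25,9],[29,0],[41,2],[43,5],[44,19],[48,0]]
[[9,2],[15,0],[25,9],[29,0],[36,7],[44,19],[48,7],[50,0]]
[[9,2],[15,0],[25,9],[29,0],[36,7],[44,19],[45,20],[47,19],[48,7],[50,0]]
[[9,2],[15,0],[25,9],[29,0],[36,7],[37,14],[41,7],[44,19],[45,20],[47,19],[48,7],[50,0]]
[[9,2],[15,0],[17,9],[19,0],[25,9],[29,0],[36,7],[37,14],[41,7],[44,19],[45,20],[47,19],[48,7],[50,0]]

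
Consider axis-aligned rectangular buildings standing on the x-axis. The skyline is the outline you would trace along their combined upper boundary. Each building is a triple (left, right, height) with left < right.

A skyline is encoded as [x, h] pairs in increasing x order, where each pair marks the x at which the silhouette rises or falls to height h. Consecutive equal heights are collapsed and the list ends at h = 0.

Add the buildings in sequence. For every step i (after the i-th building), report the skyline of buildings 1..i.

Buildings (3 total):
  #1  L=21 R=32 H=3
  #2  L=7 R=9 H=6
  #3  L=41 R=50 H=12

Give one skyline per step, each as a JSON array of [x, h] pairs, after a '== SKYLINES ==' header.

== SKYLINES ==
[[21,3],[32,0]]
[[7,6],[9,0],[21,3],[32,0]]
[[7,6],[9,0],[21,3],[32,0],[41,12],[50,0]]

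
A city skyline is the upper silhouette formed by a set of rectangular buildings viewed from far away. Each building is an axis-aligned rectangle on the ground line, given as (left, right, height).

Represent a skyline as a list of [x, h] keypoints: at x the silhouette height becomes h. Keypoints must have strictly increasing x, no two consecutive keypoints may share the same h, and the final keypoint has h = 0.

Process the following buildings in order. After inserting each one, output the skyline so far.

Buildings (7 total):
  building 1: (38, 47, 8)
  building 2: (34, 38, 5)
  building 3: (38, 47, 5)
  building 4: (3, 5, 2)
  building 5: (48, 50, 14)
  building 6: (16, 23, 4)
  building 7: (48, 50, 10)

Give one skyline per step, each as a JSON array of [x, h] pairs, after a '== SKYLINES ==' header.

== SKYLINES ==
[[38,8],[47,0]]
[[34,5],[38,8],[47,0]]
[[34,5],[38,8],[47,0]]
[[3,2],[5,0],[34,5],[38,8],[47,0]]
[[3,2],[5,0],[34,5],[38,8],[47,0],[48,14],[50,0]]
[[3,2],[5,0],[16,4],[23,0],[34,5],[38,8],[47,0],[48,14],[50,0]]
[[3,2],[5,0],[16,4],[23,0],[34,5],[38,8],[47,0],[48,14],[50,0]]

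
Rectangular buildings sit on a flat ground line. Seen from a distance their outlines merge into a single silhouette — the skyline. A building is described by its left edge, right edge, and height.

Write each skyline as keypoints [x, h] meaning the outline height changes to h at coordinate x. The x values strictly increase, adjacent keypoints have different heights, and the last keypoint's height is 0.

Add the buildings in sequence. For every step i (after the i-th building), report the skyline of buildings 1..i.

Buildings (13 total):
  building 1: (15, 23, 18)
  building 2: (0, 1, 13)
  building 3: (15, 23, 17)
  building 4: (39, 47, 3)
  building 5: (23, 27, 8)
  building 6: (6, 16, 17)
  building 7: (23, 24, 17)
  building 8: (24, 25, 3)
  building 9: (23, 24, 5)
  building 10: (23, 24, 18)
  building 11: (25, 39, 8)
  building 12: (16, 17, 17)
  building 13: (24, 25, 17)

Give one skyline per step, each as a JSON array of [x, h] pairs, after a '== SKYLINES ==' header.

== SKYLINES ==
[[15,18],[23,0]]
[[0,13],[1,0],[15,18],[23,0]]
[[0,13],[1,0],[15,18],[23,0]]
[[0,13],[1,0],[15,18],[23,0],[39,3],[47,0]]
[[0,13],[1,0],[15,18],[23,8],[27,0],[39,3],[47,0]]
[[0,13],[1,0],[6,17],[15,18],[23,8],[27,0],[39,3],[47,0]]
[[0,13],[1,0],[6,17],[15,18],[23,17],[24,8],[27,0],[39,3],[47,0]]
[[0,13],[1,0],[6,17],[15,18],[23,17],[24,8],[27,0],[39,3],[47,0]]
[[0,13],[1,0],[6,17],[15,18],[23,17],[24,8],[27,0],[39,3],[47,0]]
[[0,13],[1,0],[6,17],[15,18],[24,8],[27,0],[39,3],[47,0]]
[[0,13],[1,0],[6,17],[15,18],[24,8],[39,3],[47,0]]
[[0,13],[1,0],[6,17],[15,18],[24,8],[39,3],[47,0]]
[[0,13],[1,0],[6,17],[15,18],[24,17],[25,8],[39,3],[47,0]]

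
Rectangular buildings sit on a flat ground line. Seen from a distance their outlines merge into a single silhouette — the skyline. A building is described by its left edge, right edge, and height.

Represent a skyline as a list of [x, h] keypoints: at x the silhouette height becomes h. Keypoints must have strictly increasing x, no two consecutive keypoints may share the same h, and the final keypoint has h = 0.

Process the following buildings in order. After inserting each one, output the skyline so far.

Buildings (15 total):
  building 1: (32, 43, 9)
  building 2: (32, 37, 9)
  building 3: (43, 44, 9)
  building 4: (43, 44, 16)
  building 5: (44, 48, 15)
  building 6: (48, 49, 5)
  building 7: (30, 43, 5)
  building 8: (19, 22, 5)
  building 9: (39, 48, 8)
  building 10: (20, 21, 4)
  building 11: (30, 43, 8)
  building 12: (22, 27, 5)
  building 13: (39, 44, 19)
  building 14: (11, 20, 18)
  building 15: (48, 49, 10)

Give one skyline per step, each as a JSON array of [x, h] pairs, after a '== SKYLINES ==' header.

== SKYLINES ==
[[32,9],[43,0]]
[[32,9],[43,0]]
[[32,9],[44,0]]
[[32,9],[43,16],[44,0]]
[[32,9],[43,16],[44,15],[48,0]]
[[32,9],[43,16],[44,15],[48,5],[49,0]]
[[30,5],[32,9],[43,16],[44,15],[48,5],[49,0]]
[[19,5],[22,0],[30,5],[32,9],[43,16],[44,15],[48,5],[49,0]]
[[19,5],[22,0],[30,5],[32,9],[43,16],[44,15],[48,5],[49,0]]
[[19,5],[22,0],[30,5],[32,9],[43,16],[44,15],[48,5],[49,0]]
[[19,5],[22,0],[30,8],[32,9],[43,16],[44,15],[48,5],[49,0]]
[[19,5],[27,0],[30,8],[32,9],[43,16],[44,15],[48,5],[49,0]]
[[19,5],[27,0],[30,8],[32,9],[39,19],[44,15],[48,5],[49,0]]
[[11,18],[20,5],[27,0],[30,8],[32,9],[39,19],[44,15],[48,5],[49,0]]
[[11,18],[20,5],[27,0],[30,8],[32,9],[39,19],[44,15],[48,10],[49,0]]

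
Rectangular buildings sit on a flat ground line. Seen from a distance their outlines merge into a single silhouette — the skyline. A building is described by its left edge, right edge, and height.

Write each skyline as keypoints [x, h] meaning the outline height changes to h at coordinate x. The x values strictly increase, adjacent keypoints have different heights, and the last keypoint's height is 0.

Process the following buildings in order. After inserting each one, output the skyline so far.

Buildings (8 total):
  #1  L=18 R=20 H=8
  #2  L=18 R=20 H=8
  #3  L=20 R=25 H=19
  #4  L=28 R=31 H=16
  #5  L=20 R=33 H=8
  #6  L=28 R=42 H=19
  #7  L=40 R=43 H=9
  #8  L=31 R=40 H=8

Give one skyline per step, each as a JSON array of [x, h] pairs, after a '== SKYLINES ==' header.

== SKYLINES ==
[[18,8],[20,0]]
[[18,8],[20,0]]
[[18,8],[20,19],[25,0]]
[[18,8],[20,19],[25,0],[28,16],[31,0]]
[[18,8],[20,19],[25,8],[28,16],[31,8],[33,0]]
[[18,8],[20,19],[25,8],[28,19],[42,0]]
[[18,8],[20,19],[25,8],[28,19],[42,9],[43,0]]
[[18,8],[20,19],[25,8],[28,19],[42,9],[43,0]]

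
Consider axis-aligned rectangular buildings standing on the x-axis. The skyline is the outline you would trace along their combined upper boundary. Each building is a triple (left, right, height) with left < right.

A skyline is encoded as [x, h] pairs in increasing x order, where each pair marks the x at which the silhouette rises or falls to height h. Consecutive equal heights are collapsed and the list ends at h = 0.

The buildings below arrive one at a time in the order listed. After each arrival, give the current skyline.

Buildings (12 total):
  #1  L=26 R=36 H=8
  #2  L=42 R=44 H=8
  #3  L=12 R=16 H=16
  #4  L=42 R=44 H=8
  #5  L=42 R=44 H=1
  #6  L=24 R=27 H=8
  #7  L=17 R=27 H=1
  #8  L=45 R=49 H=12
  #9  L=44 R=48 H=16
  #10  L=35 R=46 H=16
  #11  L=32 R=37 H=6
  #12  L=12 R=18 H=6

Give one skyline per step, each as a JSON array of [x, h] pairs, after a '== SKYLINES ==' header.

== SKYLINES ==
[[26,8],[36,0]]
[[26,8],[36,0],[42,8],[44,0]]
[[12,16],[16,0],[26,8],[36,0],[42,8],[44,0]]
[[12,16],[16,0],[26,8],[36,0],[42,8],[44,0]]
[[12,16],[16,0],[26,8],[36,0],[42,8],[44,0]]
[[12,16],[16,0],[24,8],[36,0],[42,8],[44,0]]
[[12,16],[16,0],[17,1],[24,8],[36,0],[42,8],[44,0]]
[[12,16],[16,0],[17,1],[24,8],[36,0],[42,8],[44,0],[45,12],[49,0]]
[[12,16],[16,0],[17,1],[24,8],[36,0],[42,8],[44,16],[48,12],[49,0]]
[[12,16],[16,0],[17,1],[24,8],[35,16],[48,12],[49,0]]
[[12,16],[16,0],[17,1],[24,8],[35,16],[48,12],[49,0]]
[[12,16],[16,6],[18,1],[24,8],[35,16],[48,12],[49,0]]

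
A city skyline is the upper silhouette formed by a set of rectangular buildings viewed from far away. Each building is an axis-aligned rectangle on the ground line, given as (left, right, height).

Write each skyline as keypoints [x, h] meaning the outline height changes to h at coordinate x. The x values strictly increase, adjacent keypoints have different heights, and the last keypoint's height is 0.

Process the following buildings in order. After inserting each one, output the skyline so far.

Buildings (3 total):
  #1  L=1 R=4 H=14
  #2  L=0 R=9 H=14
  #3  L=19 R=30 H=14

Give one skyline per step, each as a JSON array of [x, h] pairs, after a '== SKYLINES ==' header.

== SKYLINES ==
[[1,14],[4,0]]
[[0,14],[9,0]]
[[0,14],[9,0],[19,14],[30,0]]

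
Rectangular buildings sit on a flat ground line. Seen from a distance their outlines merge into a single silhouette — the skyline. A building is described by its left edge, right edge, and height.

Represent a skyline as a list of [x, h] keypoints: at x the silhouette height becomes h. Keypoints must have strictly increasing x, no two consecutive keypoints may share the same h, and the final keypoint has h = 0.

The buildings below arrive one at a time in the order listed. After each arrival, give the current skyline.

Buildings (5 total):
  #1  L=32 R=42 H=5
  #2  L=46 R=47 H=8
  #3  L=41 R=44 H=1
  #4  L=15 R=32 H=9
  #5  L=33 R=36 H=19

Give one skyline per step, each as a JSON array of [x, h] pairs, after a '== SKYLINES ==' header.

== SKYLINES ==
[[32,5],[42,0]]
[[32,5],[42,0],[46,8],[47,0]]
[[32,5],[42,1],[44,0],[46,8],[47,0]]
[[15,9],[32,5],[42,1],[44,0],[46,8],[47,0]]
[[15,9],[32,5],[33,19],[36,5],[42,1],[44,0],[46,8],[47,0]]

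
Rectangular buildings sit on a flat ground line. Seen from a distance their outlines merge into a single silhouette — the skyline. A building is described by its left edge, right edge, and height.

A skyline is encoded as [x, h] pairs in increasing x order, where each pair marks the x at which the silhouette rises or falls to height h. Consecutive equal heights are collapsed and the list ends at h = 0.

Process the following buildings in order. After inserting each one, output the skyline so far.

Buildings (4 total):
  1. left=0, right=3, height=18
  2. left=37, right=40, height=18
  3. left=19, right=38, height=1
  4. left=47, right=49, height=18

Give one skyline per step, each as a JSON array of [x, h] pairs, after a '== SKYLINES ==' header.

== SKYLINES ==
[[0,18],[3,0]]
[[0,18],[3,0],[37,18],[40,0]]
[[0,18],[3,0],[19,1],[37,18],[40,0]]
[[0,18],[3,0],[19,1],[37,18],[40,0],[47,18],[49,0]]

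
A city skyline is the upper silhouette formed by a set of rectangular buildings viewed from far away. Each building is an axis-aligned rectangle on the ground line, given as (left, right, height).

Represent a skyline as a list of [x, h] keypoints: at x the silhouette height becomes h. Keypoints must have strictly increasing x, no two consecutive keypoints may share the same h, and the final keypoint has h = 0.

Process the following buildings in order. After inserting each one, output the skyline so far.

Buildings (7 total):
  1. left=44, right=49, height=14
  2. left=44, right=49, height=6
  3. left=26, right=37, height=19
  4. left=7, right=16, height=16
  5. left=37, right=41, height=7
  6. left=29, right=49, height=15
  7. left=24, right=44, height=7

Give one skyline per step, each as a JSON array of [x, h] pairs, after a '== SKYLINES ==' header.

== SKYLINES ==
[[44,14],[49,0]]
[[44,14],[49,0]]
[[26,19],[37,0],[44,14],[49,0]]
[[7,16],[16,0],[26,19],[37,0],[44,14],[49,0]]
[[7,16],[16,0],[26,19],[37,7],[41,0],[44,14],[49,0]]
[[7,16],[16,0],[26,19],[37,15],[49,0]]
[[7,16],[16,0],[24,7],[26,19],[37,15],[49,0]]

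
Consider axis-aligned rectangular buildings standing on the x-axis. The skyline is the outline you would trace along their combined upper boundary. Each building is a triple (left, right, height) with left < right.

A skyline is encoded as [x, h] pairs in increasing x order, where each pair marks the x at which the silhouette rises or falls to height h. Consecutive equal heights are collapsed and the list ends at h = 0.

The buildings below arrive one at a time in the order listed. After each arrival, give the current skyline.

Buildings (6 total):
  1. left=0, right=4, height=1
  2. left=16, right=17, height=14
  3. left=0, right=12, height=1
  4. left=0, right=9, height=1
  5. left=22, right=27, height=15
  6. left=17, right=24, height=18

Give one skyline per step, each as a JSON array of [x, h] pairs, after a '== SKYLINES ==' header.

== SKYLINES ==
[[0,1],[4,0]]
[[0,1],[4,0],[16,14],[17,0]]
[[0,1],[12,0],[16,14],[17,0]]
[[0,1],[12,0],[16,14],[17,0]]
[[0,1],[12,0],[16,14],[17,0],[22,15],[27,0]]
[[0,1],[12,0],[16,14],[17,18],[24,15],[27,0]]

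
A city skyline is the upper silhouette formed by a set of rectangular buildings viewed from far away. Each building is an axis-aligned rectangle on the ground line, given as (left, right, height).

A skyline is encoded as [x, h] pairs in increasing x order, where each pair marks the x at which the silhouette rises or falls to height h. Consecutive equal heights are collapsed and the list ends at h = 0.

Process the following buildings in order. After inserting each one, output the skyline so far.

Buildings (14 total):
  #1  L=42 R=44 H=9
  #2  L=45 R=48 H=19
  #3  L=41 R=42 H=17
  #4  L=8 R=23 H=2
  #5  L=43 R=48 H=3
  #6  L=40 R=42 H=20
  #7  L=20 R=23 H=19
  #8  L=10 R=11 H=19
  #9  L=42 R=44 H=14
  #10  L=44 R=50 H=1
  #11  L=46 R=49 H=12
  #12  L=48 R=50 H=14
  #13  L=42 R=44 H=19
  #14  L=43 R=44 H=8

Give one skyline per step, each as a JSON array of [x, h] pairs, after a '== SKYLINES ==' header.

== SKYLINES ==
[[42,9],[44,0]]
[[42,9],[44,0],[45,19],[48,0]]
[[41,17],[42,9],[44,0],[45,19],[48,0]]
[[8,2],[23,0],[41,17],[42,9],[44,0],[45,19],[48,0]]
[[8,2],[23,0],[41,17],[42,9],[44,3],[45,19],[48,0]]
[[8,2],[23,0],[40,20],[42,9],[44,3],[45,19],[48,0]]
[[8,2],[20,19],[23,0],[40,20],[42,9],[44,3],[45,19],[48,0]]
[[8,2],[10,19],[11,2],[20,19],[23,0],[40,20],[42,9],[44,3],[45,19],[48,0]]
[[8,2],[10,19],[11,2],[20,19],[23,0],[40,20],[42,14],[44,3],[45,19],[48,0]]
[[8,2],[10,19],[11,2],[20,19],[23,0],[40,20],[42,14],[44,3],[45,19],[48,1],[50,0]]
[[8,2],[10,19],[11,2],[20,19],[23,0],[40,20],[42,14],[44,3],[45,19],[48,12],[49,1],[50,0]]
[[8,2],[10,19],[11,2],[20,19],[23,0],[40,20],[42,14],[44,3],[45,19],[48,14],[50,0]]
[[8,2],[10,19],[11,2],[20,19],[23,0],[40,20],[42,19],[44,3],[45,19],[48,14],[50,0]]
[[8,2],[10,19],[11,2],[20,19],[23,0],[40,20],[42,19],[44,3],[45,19],[48,14],[50,0]]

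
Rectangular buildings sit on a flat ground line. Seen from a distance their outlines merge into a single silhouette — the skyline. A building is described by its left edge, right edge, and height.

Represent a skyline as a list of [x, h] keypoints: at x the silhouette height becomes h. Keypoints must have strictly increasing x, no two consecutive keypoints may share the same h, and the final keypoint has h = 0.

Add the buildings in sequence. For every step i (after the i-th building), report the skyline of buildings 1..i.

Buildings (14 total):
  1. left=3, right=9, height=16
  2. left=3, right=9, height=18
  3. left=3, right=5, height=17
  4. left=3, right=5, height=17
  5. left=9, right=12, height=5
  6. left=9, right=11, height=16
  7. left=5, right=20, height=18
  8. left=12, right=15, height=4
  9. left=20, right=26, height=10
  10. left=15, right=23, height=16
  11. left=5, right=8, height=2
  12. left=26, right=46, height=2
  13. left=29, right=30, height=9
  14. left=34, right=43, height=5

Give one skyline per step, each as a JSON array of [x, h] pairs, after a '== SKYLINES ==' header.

== SKYLINES ==
[[3,16],[9,0]]
[[3,18],[9,0]]
[[3,18],[9,0]]
[[3,18],[9,0]]
[[3,18],[9,5],[12,0]]
[[3,18],[9,16],[11,5],[12,0]]
[[3,18],[20,0]]
[[3,18],[20,0]]
[[3,18],[20,10],[26,0]]
[[3,18],[20,16],[23,10],[26,0]]
[[3,18],[20,16],[23,10],[26,0]]
[[3,18],[20,16],[23,10],[26,2],[46,0]]
[[3,18],[20,16],[23,10],[26,2],[29,9],[30,2],[46,0]]
[[3,18],[20,16],[23,10],[26,2],[29,9],[30,2],[34,5],[43,2],[46,0]]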